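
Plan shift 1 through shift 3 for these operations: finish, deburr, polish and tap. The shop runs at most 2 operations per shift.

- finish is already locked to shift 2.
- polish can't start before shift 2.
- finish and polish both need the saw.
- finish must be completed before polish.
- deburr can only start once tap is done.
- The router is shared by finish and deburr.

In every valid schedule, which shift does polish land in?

polish's window is shift 2–shift 3.
finish is fixed at shift 2, and polish can't share a shift with finish.
So polish must be shift 3.

shift 3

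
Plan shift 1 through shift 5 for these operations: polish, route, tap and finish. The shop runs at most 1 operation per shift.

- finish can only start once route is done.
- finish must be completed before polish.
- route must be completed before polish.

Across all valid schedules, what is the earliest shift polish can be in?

shift 3

Precedence pushes polish to at least shift 3.
polish at shift 3 is achievable: tap in shift 4, finish in shift 2, route in shift 1, polish in shift 3.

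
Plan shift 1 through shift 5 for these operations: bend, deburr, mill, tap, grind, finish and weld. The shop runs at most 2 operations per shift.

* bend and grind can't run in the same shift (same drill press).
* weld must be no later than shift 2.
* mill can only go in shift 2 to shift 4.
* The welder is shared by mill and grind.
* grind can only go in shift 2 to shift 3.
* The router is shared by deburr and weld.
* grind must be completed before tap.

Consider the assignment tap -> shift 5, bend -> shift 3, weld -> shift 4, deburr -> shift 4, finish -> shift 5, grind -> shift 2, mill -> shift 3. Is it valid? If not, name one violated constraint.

weld must be no later than shift 2 — violated.
grind can only go in shift 2 to shift 3 — holds.
mill can only go in shift 2 to shift 4 — holds.
The shop runs at most 2 operations per shift — holds.
The welder is shared by mill and grind — holds.
bend and grind can't run in the same shift (same drill press) — holds.
grind must be completed before tap — holds.
The router is shared by deburr and weld — violated.

No. The router is shared by deburr and weld is not satisfied.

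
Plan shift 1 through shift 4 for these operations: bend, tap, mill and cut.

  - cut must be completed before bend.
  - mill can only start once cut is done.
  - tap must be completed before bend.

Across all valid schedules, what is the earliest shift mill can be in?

Precedence pushes mill to at least shift 2.
mill at shift 2 is achievable: cut=shift 1, tap=shift 1, bend=shift 2, mill=shift 2.

shift 2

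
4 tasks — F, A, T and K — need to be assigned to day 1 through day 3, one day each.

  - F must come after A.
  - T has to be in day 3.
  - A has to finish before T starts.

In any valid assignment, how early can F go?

Precedence pushes F to at least day 2.
F at day 2 is achievable: F -> day 2; K -> day 1; T -> day 3; A -> day 1.

day 2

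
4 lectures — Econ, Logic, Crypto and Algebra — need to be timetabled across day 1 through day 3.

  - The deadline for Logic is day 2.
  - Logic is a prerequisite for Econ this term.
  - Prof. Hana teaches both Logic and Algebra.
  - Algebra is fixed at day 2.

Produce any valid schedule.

Logic=day 1, Algebra=day 2, Econ=day 2, Crypto=day 1

Checking: Logic(day 1) before Econ(day 2); Logic(day 1) != Algebra(day 2); Algebra=day 2 in [day 2,day 2]; Logic=day 1 in [day 1,day 2].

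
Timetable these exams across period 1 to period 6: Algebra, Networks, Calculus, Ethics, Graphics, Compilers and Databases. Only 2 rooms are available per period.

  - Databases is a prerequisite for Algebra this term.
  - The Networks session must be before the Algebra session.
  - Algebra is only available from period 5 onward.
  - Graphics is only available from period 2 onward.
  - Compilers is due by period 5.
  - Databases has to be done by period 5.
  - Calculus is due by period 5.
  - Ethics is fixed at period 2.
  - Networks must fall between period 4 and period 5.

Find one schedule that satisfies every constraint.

Calculus in period 1, Compilers in period 3, Algebra in period 5, Graphics in period 2, Networks in period 4, Databases in period 1, Ethics in period 2

Checking: Networks(period 4) before Algebra(period 5); Databases(period 1) before Algebra(period 5); Calculus=period 1 in [period 1,period 5]; Algebra=period 5 in [period 5,period 6]; Ethics=period 2 in [period 2,period 2]; Networks=period 4 in [period 4,period 5]; Compilers=period 3 in [period 1,period 5]; Databases=period 1 in [period 1,period 5]; Graphics=period 2 in [period 2,period 6]; max 2 per period (cap 2).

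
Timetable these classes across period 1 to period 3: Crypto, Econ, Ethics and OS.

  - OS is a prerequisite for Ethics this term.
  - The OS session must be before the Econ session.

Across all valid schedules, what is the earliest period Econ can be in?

period 2

Precedence pushes Econ to at least period 2.
Econ at period 2 is achievable: Econ in period 2; OS in period 1; Ethics in period 2; Crypto in period 1.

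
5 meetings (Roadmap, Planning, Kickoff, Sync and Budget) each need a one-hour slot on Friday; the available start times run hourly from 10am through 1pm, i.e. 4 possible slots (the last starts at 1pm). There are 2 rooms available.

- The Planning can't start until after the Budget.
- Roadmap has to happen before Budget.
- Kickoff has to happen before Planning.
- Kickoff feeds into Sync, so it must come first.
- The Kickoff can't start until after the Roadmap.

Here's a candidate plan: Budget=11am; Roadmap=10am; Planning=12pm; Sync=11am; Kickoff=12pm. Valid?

The Planning can't start until after the Budget — holds.
There are 2 rooms available — holds.
Kickoff has to happen before Planning — violated.
The Kickoff can't start until after the Roadmap — holds.
Roadmap has to happen before Budget — holds.
Kickoff feeds into Sync, so it must come first — violated.

No. Kickoff feeds into Sync, so it must come first is not satisfied.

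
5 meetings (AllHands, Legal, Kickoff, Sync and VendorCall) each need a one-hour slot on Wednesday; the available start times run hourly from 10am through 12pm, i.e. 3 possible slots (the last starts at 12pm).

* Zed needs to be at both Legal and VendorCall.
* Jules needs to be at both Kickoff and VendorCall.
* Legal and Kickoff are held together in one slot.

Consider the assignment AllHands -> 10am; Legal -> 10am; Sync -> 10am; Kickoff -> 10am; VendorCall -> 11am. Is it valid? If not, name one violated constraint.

Yes

Legal and Kickoff are held together in one slot — holds.
Jules needs to be at both Kickoff and VendorCall — holds.
Zed needs to be at both Legal and VendorCall — holds.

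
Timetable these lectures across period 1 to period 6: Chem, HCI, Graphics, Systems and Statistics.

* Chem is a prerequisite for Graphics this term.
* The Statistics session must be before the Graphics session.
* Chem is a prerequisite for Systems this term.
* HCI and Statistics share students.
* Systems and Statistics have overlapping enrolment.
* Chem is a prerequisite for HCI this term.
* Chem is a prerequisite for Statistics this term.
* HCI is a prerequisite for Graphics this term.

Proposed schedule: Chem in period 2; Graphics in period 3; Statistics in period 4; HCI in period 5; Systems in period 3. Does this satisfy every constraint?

No — it violates: HCI is a prerequisite for Graphics this term

Chem is a prerequisite for Graphics this term — holds.
HCI is a prerequisite for Graphics this term — violated.
Chem is a prerequisite for Statistics this term — holds.
Chem is a prerequisite for Systems this term — holds.
The Statistics session must be before the Graphics session — violated.
Chem is a prerequisite for HCI this term — holds.
HCI and Statistics share students — holds.
Systems and Statistics have overlapping enrolment — holds.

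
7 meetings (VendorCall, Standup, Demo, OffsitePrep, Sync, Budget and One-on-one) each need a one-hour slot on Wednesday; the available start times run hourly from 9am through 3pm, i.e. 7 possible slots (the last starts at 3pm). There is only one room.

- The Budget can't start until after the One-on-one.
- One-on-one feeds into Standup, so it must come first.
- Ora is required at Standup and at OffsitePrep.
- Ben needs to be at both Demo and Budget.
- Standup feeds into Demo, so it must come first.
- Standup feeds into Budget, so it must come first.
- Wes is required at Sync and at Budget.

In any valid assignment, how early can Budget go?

11am

Precedence pushes Budget to at least 11am.
Budget at 11am is achievable: One-on-one -> 9am; VendorCall -> 1pm; Budget -> 11am; Demo -> 12pm; Standup -> 10am; Sync -> 3pm; OffsitePrep -> 2pm.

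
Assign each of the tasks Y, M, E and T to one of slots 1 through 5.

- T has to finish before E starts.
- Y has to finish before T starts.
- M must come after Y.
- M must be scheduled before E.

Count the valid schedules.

Splitting on Y: it can be 1 (14), 2 (5), 3 (1). Listing each branch's schedules as (M, E, T):
Y=1: (2,3,2) (2,4,2) (2,4,3) (2,5,2) (2,5,3) (2,5,4) (3,4,2) (3,4,3) (3,5,2) (3,5,3) (3,5,4) (4,5,2) (4,5,3) (4,5,4) — 14.
Y=2: (3,4,3) (3,5,3) (3,5,4) (4,5,3) (4,5,4) — 5.
Y=3: (4,5,4) — 1.
Summing: 14 + 5 + 1 = 20.

20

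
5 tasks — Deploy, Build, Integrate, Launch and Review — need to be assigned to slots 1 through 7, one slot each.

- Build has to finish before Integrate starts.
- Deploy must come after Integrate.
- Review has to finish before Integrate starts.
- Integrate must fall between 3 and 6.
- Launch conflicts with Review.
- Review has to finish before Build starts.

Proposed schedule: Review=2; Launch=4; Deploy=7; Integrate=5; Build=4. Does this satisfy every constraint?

Integrate must fall between 3 and 6 — holds.
Deploy must come after Integrate — holds.
Launch conflicts with Review — holds.
Build has to finish before Integrate starts — holds.
Review has to finish before Integrate starts — holds.
Review has to finish before Build starts — holds.

Yes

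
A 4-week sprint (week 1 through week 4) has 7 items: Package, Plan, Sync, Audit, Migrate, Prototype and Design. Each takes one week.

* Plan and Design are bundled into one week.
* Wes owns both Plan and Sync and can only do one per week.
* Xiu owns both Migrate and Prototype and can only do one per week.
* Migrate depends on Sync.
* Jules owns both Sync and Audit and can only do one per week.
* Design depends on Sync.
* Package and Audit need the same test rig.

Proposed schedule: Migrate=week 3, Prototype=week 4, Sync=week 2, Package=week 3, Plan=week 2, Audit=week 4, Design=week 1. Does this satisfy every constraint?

No. Design depends on Sync is not satisfied.

Design depends on Sync — violated.
Migrate depends on Sync — holds.
Package and Audit need the same test rig — holds.
Wes owns both Plan and Sync and can only do one per week — violated.
Jules owns both Sync and Audit and can only do one per week — holds.
Plan and Design are bundled into one week — violated.
Xiu owns both Migrate and Prototype and can only do one per week — holds.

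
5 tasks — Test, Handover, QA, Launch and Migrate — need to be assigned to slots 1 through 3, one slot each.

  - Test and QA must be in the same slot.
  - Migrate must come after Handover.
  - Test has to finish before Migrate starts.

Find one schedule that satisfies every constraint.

Handover -> 1, Migrate -> 2, Test -> 1, Launch -> 1, QA -> 1

Checking: Handover(1) before Migrate(2); Test(1) before Migrate(2); Test = QA = 1.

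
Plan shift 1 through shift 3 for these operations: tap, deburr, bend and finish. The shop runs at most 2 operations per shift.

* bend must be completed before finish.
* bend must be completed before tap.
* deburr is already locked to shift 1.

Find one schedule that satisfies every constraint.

bend in shift 1; finish in shift 2; deburr in shift 1; tap in shift 2

Checking: bend(shift 1) before tap(shift 2); bend(shift 1) before finish(shift 2); deburr=shift 1 in [shift 1,shift 1]; max 2 per shift (cap 2).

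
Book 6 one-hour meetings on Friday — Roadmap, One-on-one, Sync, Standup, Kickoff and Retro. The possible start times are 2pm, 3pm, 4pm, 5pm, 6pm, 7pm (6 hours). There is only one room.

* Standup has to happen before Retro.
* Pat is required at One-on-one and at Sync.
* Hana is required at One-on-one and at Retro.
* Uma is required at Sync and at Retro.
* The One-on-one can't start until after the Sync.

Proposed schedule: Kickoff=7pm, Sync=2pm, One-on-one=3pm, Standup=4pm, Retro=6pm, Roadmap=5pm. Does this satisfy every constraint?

Pat is required at One-on-one and at Sync — holds.
Hana is required at One-on-one and at Retro — holds.
Standup has to happen before Retro — holds.
There is only one room — holds.
Uma is required at Sync and at Retro — holds.
The One-on-one can't start until after the Sync — holds.

Yes, all constraints hold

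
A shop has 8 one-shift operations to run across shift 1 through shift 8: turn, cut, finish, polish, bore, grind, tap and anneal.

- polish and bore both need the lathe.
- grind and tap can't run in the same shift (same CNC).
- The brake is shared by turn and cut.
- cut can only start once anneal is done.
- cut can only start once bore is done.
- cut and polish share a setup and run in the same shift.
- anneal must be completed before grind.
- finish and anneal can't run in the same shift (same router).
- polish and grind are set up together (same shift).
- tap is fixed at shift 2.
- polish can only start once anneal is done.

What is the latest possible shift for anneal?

Downstream work caps anneal at shift 7.
anneal at shift 7 is achievable: tap -> shift 2; bore -> shift 1; polish -> shift 8; cut -> shift 8; turn -> shift 1; anneal -> shift 7; grind -> shift 8; finish -> shift 1.

shift 7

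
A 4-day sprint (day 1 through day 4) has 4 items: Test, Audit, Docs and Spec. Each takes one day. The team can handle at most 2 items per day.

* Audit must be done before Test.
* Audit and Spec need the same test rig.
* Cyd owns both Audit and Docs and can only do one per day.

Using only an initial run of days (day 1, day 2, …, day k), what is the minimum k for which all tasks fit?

The precedence chain requires at least 2 distinct days.
With at most 2 per day and 4 tasks, at least 2 days are needed.
Could 2 days be enough, i.e. nothing placed later than day 2? No: Test must come after Audit (at day 1 or later) → {day 2}; Audit must come before Test (at day 2 or earlier) → {day 1}; Docs can't share with Audit (day 1) → {day 2}; Spec can't share with Audit (day 1) → {day 2}; that puts Test, Docs and Spec all in day 2 — more than 2 per day.
So 2 days is not enough.
3 works (last occupied day: day 3): for example Docs=day 2, Audit=day 1, Test=day 2, Spec=day 3.

3 days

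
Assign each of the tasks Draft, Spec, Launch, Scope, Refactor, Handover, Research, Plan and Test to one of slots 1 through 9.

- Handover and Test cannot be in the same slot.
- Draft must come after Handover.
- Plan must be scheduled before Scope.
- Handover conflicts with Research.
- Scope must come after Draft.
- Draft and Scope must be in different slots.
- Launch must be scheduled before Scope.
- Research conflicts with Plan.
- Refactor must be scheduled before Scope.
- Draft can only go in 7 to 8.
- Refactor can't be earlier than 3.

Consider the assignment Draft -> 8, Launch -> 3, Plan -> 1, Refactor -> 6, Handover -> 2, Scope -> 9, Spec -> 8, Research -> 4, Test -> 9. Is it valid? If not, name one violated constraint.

Valid

Refactor must be scheduled before Scope — holds.
Refactor can't be earlier than 3 — holds.
Scope must come after Draft — holds.
Research conflicts with Plan — holds.
Draft can only go in 7 to 8 — holds.
Plan must be scheduled before Scope — holds.
Draft must come after Handover — holds.
Draft and Scope must be in different slots — holds.
Launch must be scheduled before Scope — holds.
Handover conflicts with Research — holds.
Handover and Test cannot be in the same slot — holds.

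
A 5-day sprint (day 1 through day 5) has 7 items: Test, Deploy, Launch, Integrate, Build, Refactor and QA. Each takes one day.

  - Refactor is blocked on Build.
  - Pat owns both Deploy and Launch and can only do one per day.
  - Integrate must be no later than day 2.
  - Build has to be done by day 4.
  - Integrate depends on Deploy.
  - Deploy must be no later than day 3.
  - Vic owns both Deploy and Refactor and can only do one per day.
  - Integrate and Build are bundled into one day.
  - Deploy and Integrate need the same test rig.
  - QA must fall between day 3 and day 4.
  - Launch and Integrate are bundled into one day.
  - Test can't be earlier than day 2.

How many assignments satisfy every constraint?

Splitting on Test: it can be day 2 (6), day 3 (6), day 4 (6), day 5 (6). Listing each branch's schedules as (Deploy, Launch, Integrate, Build, Refactor, QA) by day number:
Test=day 2: (1,2,2,2,3,3) (1,2,2,2,3,4) (1,2,2,2,4,3) (1,2,2,2,4,4) (1,2,2,2,5,3) (1,2,2,2,5,4) — 6.
Test=day 3: (1,2,2,2,3,3) (1,2,2,2,3,4) (1,2,2,2,4,3) (1,2,2,2,4,4) (1,2,2,2,5,3) (1,2,2,2,5,4) — 6.
Test=day 4: (1,2,2,2,3,3) (1,2,2,2,3,4) (1,2,2,2,4,3) (1,2,2,2,4,4) (1,2,2,2,5,3) (1,2,2,2,5,4) — 6.
Test=day 5: (1,2,2,2,3,3) (1,2,2,2,3,4) (1,2,2,2,4,3) (1,2,2,2,4,4) (1,2,2,2,5,3) (1,2,2,2,5,4) — 6.
Summing: 6 + 6 + 6 + 6 = 24.

24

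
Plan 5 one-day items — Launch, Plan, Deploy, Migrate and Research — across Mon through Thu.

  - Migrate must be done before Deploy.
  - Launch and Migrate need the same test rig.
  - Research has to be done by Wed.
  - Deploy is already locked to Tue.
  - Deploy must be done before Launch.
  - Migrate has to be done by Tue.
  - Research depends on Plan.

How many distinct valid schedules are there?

6

Splitting on Launch: it can be Wed (3), Thu (3). Listing each branch's schedules as (Plan, Deploy, Migrate, Research):
Launch=Wed: (Mon,Tue,Mon,Tue) (Mon,Tue,Mon,Wed) (Tue,Tue,Mon,Wed) — 3.
Launch=Thu: (Mon,Tue,Mon,Tue) (Mon,Tue,Mon,Wed) (Tue,Tue,Mon,Wed) — 3.
Summing: 3 + 3 = 6.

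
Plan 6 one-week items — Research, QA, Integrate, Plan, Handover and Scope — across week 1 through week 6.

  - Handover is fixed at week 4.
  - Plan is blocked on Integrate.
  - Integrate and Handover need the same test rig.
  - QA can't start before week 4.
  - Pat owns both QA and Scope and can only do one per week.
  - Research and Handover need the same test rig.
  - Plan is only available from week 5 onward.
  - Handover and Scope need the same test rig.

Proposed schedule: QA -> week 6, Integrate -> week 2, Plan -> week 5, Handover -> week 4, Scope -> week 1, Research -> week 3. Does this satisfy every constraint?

Yes

Pat owns both QA and Scope and can only do one per week — holds.
Handover and Scope need the same test rig — holds.
Integrate and Handover need the same test rig — holds.
Research and Handover need the same test rig — holds.
Plan is only available from week 5 onward — holds.
Plan is blocked on Integrate — holds.
Handover is fixed at week 4 — holds.
QA can't start before week 4 — holds.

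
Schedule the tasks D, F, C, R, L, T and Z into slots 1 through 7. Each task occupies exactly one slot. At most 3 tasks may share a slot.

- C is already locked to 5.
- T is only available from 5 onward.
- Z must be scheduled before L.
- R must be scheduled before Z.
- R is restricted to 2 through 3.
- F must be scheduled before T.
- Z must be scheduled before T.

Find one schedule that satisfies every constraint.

Z -> 3; R -> 2; C -> 5; F -> 1; D -> 1; T -> 5; L -> 4

Checking: R(2) before Z(3); Z(3) before T(5); Z(3) before L(4); F(1) before T(5); T=5 in [5,7]; C=5 in [5,5]; R=2 in [2,3]; max 2 per slot (cap 3).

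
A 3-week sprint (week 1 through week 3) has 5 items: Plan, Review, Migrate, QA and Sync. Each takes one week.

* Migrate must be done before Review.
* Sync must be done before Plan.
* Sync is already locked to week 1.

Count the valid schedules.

Splitting on Plan: it can be week 2 (9), week 3 (9). Listing each branch's schedules as (Review, Migrate, QA, Sync) by week number:
Plan=week 2: (2,1,1,1) (2,1,2,1) (2,1,3,1) (3,1,1,1) (3,1,2,1) (3,1,3,1) (3,2,1,1) (3,2,2,1) (3,2,3,1) — 9.
Plan=week 3: (2,1,1,1) (2,1,2,1) (2,1,3,1) (3,1,1,1) (3,1,2,1) (3,1,3,1) (3,2,1,1) (3,2,2,1) (3,2,3,1) — 9.
Summing: 9 + 9 = 18.

18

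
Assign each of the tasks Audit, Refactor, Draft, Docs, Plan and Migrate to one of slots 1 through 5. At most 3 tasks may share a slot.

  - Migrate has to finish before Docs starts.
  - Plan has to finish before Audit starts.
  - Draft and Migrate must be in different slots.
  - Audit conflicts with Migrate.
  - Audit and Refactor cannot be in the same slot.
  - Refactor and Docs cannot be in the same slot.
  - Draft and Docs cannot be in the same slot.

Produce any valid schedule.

Draft=3; Plan=1; Docs=2; Audit=2; Refactor=1; Migrate=1

Checking: Migrate(1) before Docs(2); Plan(1) before Audit(2); Audit(2) != Migrate(1); Draft(3) != Migrate(1); Audit(2) != Refactor(1); Draft(3) != Docs(2); Refactor(1) != Docs(2); max 3 per slot (cap 3).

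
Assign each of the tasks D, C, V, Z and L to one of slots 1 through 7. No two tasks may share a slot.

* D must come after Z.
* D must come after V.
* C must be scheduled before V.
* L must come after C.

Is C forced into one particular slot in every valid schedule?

No

C can be 1 (e.g. V in 2, C in 1, L in 5, D in 4, Z in 3) or 2 (e.g. C in 2, L in 5, D in 4, Z in 1, V in 3).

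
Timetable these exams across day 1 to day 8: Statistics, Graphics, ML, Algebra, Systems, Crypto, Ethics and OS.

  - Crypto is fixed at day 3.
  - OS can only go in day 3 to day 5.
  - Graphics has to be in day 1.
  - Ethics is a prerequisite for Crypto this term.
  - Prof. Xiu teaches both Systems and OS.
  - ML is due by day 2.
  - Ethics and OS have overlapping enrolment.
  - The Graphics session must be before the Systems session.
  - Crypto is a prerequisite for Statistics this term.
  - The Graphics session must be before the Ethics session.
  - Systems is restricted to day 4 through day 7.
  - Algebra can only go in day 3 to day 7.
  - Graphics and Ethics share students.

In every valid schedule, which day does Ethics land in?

day 2

Graphics is fixed at day 1 and must come before Ethics, so Ethics is at least day 2.
Crypto is fixed at day 3 and must come after Ethics, so Ethics is at most day 2.
So Ethics must be day 2.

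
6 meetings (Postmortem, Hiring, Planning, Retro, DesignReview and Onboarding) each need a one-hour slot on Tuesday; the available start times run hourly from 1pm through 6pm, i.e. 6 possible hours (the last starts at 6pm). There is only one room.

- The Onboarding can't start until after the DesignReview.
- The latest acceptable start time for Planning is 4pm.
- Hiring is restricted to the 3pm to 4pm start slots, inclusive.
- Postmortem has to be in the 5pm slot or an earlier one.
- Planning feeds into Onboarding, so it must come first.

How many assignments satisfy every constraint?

Splitting on Postmortem: it can be 1pm (12), 2pm (12), 3pm (6), 4pm (6), 5pm (16). Listing each branch's schedules as (Hiring, Planning, Retro, DesignReview, Onboarding):
Postmortem=1pm: (3pm,2pm,4pm,5pm,6pm) (3pm,2pm,5pm,4pm,6pm) (3pm,2pm,6pm,4pm,5pm) (3pm,4pm,2pm,5pm,6pm) (3pm,4pm,5pm,2pm,6pm) (3pm,4pm,6pm,2pm,5pm) (4pm,2pm,3pm,5pm,6pm) (4pm,2pm,5pm,3pm,6pm) (4pm,2pm,6pm,3pm,5pm) (4pm,3pm,2pm,5pm,6pm) (4pm,3pm,5pm,2pm,6pm) (4pm,3pm,6pm,2pm,5pm) — 12.
Postmortem=2pm: (3pm,1pm,4pm,5pm,6pm) (3pm,1pm,5pm,4pm,6pm) (3pm,1pm,6pm,4pm,5pm) (3pm,4pm,1pm,5pm,6pm) (3pm,4pm,5pm,1pm,6pm) (3pm,4pm,6pm,1pm,5pm) (4pm,1pm,3pm,5pm,6pm) (4pm,1pm,5pm,3pm,6pm) (4pm,1pm,6pm,3pm,5pm) (4pm,3pm,1pm,5pm,6pm) (4pm,3pm,5pm,1pm,6pm) (4pm,3pm,6pm,1pm,5pm) — 12.
Postmortem=3pm: (4pm,1pm,2pm,5pm,6pm) (4pm,1pm,5pm,2pm,6pm) (4pm,1pm,6pm,2pm,5pm) (4pm,2pm,1pm,5pm,6pm) (4pm,2pm,5pm,1pm,6pm) (4pm,2pm,6pm,1pm,5pm) — 6.
Postmortem=4pm: (3pm,1pm,2pm,5pm,6pm) (3pm,1pm,5pm,2pm,6pm) (3pm,1pm,6pm,2pm,5pm) (3pm,2pm,1pm,5pm,6pm) (3pm,2pm,5pm,1pm,6pm) (3pm,2pm,6pm,1pm,5pm) — 6.
Postmortem=5pm: (3pm,1pm,2pm,4pm,6pm) (3pm,1pm,4pm,2pm,6pm) (3pm,1pm,6pm,2pm,4pm) (3pm,2pm,1pm,4pm,6pm) (3pm,2pm,4pm,1pm,6pm) (3pm,2pm,6pm,1pm,4pm) (3pm,4pm,1pm,2pm,6pm) (3pm,4pm,2pm,1pm,6pm) (4pm,1pm,2pm,3pm,6pm) (4pm,1pm,3pm,2pm,6pm) (4pm,1pm,6pm,2pm,3pm) (4pm,2pm,1pm,3pm,6pm) (4pm,2pm,3pm,1pm,6pm) (4pm,2pm,6pm,1pm,3pm) (4pm,3pm,1pm,2pm,6pm) (4pm,3pm,2pm,1pm,6pm) — 16.
Summing: 12 + 12 + 6 + 6 + 16 = 52.

52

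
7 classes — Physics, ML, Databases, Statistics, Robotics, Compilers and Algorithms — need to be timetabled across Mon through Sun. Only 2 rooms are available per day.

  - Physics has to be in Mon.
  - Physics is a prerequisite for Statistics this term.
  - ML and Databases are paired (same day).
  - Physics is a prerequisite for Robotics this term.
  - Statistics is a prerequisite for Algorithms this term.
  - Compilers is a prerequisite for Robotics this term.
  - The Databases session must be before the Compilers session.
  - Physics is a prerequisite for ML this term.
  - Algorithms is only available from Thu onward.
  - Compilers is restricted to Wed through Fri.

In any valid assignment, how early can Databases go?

Databases must be in the same day as ML, which can't be before Tue, so Databases is at least Tue; downstream work caps Databases at Thu.
Databases at Tue is achievable: Robotics=Thu, Compilers=Wed, Databases=Tue, Statistics=Wed, ML=Tue, Physics=Mon, Algorithms=Thu.

Tue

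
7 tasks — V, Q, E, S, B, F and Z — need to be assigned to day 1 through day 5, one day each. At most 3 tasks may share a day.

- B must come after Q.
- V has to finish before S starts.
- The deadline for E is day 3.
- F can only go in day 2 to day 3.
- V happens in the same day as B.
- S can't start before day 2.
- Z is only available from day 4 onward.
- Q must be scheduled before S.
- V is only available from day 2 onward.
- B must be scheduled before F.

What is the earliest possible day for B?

day 2

Precedence pushes B to at least day 2; downstream work caps B at day 2.
B at day 2 is achievable: S -> day 3; E -> day 1; B -> day 2; V -> day 2; Q -> day 1; F -> day 3; Z -> day 4.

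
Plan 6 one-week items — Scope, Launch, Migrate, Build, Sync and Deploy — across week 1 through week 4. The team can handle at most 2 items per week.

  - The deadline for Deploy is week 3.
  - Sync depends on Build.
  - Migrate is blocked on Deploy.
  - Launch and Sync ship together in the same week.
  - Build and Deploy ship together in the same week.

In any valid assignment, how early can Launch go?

Launch must be in the same week as Sync, which can't be before week 2, so Launch is at least week 2.
Launch at week 2 is achievable: Scope in week 3, Migrate in week 3, Launch in week 2, Deploy in week 1, Sync in week 2, Build in week 1.

week 2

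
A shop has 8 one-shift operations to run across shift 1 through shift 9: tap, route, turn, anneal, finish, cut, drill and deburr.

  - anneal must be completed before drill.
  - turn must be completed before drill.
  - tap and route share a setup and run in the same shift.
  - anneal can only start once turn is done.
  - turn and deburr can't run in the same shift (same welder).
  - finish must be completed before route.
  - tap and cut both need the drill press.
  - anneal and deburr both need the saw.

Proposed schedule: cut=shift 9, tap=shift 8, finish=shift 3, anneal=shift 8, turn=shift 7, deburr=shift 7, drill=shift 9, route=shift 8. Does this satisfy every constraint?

Invalid. turn and deburr can't run in the same shift (same welder).

tap and route share a setup and run in the same shift — holds.
anneal and deburr both need the saw — holds.
anneal must be completed before drill — holds.
anneal can only start once turn is done — holds.
finish must be completed before route — holds.
tap and cut both need the drill press — holds.
turn and deburr can't run in the same shift (same welder) — violated.
turn must be completed before drill — holds.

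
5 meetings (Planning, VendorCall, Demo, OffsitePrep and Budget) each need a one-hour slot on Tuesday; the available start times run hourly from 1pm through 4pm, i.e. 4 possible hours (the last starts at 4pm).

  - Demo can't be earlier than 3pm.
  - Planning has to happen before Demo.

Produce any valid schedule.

Planning=1pm; Demo=3pm; Budget=1pm; OffsitePrep=1pm; VendorCall=1pm

Checking: Planning(1pm) before Demo(3pm); Demo=3pm in [3pm,4pm].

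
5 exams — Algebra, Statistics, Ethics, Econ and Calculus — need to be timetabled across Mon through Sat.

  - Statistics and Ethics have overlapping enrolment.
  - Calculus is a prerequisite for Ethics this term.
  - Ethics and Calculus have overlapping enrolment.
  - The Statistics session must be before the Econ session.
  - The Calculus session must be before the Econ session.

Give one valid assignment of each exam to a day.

Calculus -> Mon, Ethics -> Tue, Algebra -> Mon, Econ -> Tue, Statistics -> Mon

Checking: Statistics(Mon) before Econ(Tue); Calculus(Mon) before Ethics(Tue); Calculus(Mon) before Econ(Tue); Statistics(Mon) != Ethics(Tue); Ethics(Tue) != Calculus(Mon).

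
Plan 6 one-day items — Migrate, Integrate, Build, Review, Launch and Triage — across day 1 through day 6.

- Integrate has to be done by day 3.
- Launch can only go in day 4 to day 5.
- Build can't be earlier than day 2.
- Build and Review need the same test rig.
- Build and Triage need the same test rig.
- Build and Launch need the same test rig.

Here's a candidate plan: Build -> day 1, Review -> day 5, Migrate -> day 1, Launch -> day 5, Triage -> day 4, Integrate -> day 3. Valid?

No. Build can't be earlier than day 2 is not satisfied.

Launch can only go in day 4 to day 5 — holds.
Build and Launch need the same test rig — holds.
Build and Triage need the same test rig — holds.
Build and Review need the same test rig — holds.
Build can't be earlier than day 2 — violated.
Integrate has to be done by day 3 — holds.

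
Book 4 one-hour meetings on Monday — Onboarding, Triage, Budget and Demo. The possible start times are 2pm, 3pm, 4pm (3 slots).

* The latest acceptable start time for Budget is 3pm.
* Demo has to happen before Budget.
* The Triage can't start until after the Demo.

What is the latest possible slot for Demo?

2pm

Downstream work caps Demo at 2pm.
Demo at 2pm is achievable: Triage -> 3pm, Demo -> 2pm, Onboarding -> 2pm, Budget -> 3pm.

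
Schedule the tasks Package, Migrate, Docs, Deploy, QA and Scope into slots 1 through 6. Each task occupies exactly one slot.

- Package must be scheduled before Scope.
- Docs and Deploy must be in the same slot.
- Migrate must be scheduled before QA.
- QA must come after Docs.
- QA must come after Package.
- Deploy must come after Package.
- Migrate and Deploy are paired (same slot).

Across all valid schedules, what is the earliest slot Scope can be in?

Precedence pushes Scope to at least 2.
Scope at 2 is achievable: Migrate -> 2, Docs -> 2, Package -> 1, Scope -> 2, QA -> 3, Deploy -> 2.

2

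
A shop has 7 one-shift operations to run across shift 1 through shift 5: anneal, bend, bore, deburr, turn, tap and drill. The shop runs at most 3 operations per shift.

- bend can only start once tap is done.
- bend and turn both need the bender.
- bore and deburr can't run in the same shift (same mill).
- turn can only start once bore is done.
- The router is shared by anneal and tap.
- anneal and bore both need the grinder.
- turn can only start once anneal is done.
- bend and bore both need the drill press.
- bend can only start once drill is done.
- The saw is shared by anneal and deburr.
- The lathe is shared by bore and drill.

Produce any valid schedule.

bend in shift 2, deburr in shift 1, anneal in shift 2, drill in shift 1, tap in shift 1, bore in shift 3, turn in shift 4

Checking: drill(shift 1) before bend(shift 2); tap(shift 1) before bend(shift 2); bore(shift 3) before turn(shift 4); anneal(shift 2) before turn(shift 4); anneal(shift 2) != deburr(shift 1); bend(shift 2) != bore(shift 3); anneal(shift 2) != bore(shift 3); anneal(shift 2) != tap(shift 1); bend(shift 2) != turn(shift 4); bore(shift 3) != deburr(shift 1); bore(shift 3) != drill(shift 1); max 3 per shift (cap 3).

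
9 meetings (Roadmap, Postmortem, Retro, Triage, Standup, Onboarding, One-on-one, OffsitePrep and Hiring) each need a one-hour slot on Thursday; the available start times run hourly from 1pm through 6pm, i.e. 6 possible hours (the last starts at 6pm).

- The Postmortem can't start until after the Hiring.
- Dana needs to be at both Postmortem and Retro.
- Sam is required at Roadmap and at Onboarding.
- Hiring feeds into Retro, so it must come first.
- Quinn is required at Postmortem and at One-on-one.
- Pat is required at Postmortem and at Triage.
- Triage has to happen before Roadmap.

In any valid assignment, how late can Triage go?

5pm

Downstream work caps Triage at 5pm.
Triage at 5pm is achievable: OffsitePrep in 1pm, Hiring in 1pm, Retro in 3pm, Roadmap in 6pm, One-on-one in 1pm, Triage in 5pm, Postmortem in 2pm, Standup in 1pm, Onboarding in 1pm.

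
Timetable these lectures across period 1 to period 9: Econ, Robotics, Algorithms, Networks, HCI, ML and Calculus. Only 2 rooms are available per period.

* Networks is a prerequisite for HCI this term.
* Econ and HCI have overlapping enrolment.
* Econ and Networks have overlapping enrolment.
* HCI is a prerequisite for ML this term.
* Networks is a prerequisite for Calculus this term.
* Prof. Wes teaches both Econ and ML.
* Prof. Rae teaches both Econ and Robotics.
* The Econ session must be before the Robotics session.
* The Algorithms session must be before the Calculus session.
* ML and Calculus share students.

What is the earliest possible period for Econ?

period 1

Downstream work caps Econ at period 8.
Econ at period 1 is achievable: Robotics -> period 2; Networks -> period 2; Calculus -> period 3; Algorithms -> period 1; Econ -> period 1; ML -> period 4; HCI -> period 3.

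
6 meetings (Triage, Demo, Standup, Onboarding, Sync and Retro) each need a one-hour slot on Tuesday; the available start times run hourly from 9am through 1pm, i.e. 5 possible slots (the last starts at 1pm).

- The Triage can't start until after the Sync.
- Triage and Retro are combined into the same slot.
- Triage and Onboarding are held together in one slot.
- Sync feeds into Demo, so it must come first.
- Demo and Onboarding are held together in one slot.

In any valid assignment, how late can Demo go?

Precedence pushes Demo to at least 10am.
Demo at 1pm is achievable: Retro -> 1pm; Demo -> 1pm; Standup -> 9am; Triage -> 1pm; Onboarding -> 1pm; Sync -> 9am.

1pm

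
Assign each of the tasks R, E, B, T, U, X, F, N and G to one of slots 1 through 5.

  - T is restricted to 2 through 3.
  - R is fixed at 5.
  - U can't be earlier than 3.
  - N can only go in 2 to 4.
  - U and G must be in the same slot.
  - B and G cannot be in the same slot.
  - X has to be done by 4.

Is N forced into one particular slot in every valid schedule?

No

N can be 2 (e.g. B in 1, F in 1, N in 2, X in 1, R in 5, G in 3, E in 1, U in 3, T in 2) or 3 (e.g. U -> 3; G -> 3; F -> 1; T -> 2; X -> 1; B -> 1; R -> 5; N -> 3; E -> 1).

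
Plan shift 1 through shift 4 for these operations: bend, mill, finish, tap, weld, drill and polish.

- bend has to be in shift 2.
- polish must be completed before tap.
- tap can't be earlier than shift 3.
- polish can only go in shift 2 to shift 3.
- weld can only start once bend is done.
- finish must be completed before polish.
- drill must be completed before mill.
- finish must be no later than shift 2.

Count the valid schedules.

48

Splitting on mill: it can be shift 2 (8), shift 3 (16), shift 4 (24). Listing each branch's schedules as (bend, finish, tap, weld, drill, polish) by shift number:
mill=shift 2: (2,1,3,3,1,2) (2,1,3,4,1,2) (2,1,4,3,1,2) (2,1,4,3,1,3) (2,1,4,4,1,2) (2,1,4,4,1,3) (2,2,4,3,1,3) (2,2,4,4,1,3) — 8.
mill=shift 3: (2,1,3,3,1,2) (2,1,3,3,2,2) (2,1,3,4,1,2) (2,1,3,4,2,2) (2,1,4,3,1,2) (2,1,4,3,1,3) (2,1,4,3,2,2) (2,1,4,3,2,3) (2,1,4,4,1,2) (2,1,4,4,1,3) (2,1,4,4,2,2) (2,1,4,4,2,3) (2,2,4,3,1,3) (2,2,4,3,2,3) (2,2,4,4,1,3) (2,2,4,4,2,3) — 16.
mill=shift 4: (2,1,3,3,1,2) (2,1,3,3,2,2) (2,1,3,3,3,2) (2,1,3,4,1,2) (2,1,3,4,2,2) (2,1,3,4,3,2) (2,1,4,3,1,2) (2,1,4,3,1,3) (2,1,4,3,2,2) (2,1,4,3,2,3) (2,1,4,3,3,2) (2,1,4,3,3,3) (2,1,4,4,1,2) (2,1,4,4,1,3) (2,1,4,4,2,2) (2,1,4,4,2,3) (2,1,4,4,3,2) (2,1,4,4,3,3) (2,2,4,3,1,3) (2,2,4,3,2,3) (2,2,4,3,3,3) (2,2,4,4,1,3) (2,2,4,4,2,3) (2,2,4,4,3,3) — 24.
Summing: 8 + 16 + 24 = 48.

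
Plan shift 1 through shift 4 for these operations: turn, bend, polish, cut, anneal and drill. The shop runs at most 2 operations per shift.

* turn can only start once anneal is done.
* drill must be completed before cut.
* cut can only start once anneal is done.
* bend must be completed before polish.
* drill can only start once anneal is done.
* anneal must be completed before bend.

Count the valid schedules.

Splitting on turn: it can be shift 2 (5), shift 3 (5), shift 4 (5). Listing each branch's schedules as (bend, polish, cut, anneal, drill) by shift number:
turn=shift 2: (2,3,4,1,3) (2,4,4,1,3) (3,4,3,1,2) (3,4,4,1,2) (3,4,4,1,3) — 5.
turn=shift 3: (2,3,4,1,2) (2,4,3,1,2) (2,4,4,1,2) (2,4,4,1,3) (3,4,4,1,2) — 5.
turn=shift 4: (2,3,3,1,2) (2,3,4,1,2) (2,3,4,1,3) (2,4,3,1,2) (3,4,3,1,2) — 5.
Summing: 5 + 5 + 5 = 15.

15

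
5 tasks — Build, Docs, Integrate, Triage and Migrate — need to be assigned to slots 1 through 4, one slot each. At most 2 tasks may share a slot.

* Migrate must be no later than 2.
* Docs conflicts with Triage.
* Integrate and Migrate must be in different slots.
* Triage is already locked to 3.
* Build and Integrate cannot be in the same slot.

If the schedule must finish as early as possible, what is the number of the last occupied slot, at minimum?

slot 3

With at most 2 per slot and 5 tasks, at least 3 slots are needed.
Triage can't be placed before 3, so the schedule must run through at least slot 3.
3 works (last occupied slot: 3): for example Docs -> 2; Triage -> 3; Integrate -> 2; Migrate -> 1; Build -> 1.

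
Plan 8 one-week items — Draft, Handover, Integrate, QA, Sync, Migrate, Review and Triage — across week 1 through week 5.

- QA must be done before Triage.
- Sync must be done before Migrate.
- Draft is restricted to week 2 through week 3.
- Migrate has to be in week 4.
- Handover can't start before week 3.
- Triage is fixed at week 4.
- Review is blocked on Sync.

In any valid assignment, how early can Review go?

Precedence pushes Review to at least week 2.
Review at week 2 is achievable: Triage in week 4; Sync in week 1; Migrate in week 4; Integrate in week 1; Review in week 2; Handover in week 3; QA in week 1; Draft in week 2.

week 2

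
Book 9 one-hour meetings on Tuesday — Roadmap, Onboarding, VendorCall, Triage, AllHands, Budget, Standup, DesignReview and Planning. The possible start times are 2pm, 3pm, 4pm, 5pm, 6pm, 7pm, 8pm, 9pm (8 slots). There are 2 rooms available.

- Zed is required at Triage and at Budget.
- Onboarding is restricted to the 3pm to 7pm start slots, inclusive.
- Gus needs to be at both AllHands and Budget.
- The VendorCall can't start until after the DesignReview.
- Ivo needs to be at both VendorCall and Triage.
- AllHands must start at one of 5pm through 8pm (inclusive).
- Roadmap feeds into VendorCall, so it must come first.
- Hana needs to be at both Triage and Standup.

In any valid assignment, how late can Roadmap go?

8pm

Downstream work caps Roadmap at 8pm.
Roadmap at 8pm is achievable: Onboarding in 3pm, Planning in 4pm, Budget in 3pm, Triage in 2pm, AllHands in 5pm, Roadmap in 8pm, Standup in 4pm, DesignReview in 2pm, VendorCall in 9pm.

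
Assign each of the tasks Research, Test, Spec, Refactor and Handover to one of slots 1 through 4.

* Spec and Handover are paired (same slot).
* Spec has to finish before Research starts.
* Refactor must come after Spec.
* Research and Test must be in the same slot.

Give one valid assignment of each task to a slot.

Spec in 1, Research in 2, Refactor in 2, Test in 2, Handover in 1

Checking: Spec(1) before Refactor(2); Spec(1) before Research(2); Research = Test = 2; Spec = Handover = 1.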